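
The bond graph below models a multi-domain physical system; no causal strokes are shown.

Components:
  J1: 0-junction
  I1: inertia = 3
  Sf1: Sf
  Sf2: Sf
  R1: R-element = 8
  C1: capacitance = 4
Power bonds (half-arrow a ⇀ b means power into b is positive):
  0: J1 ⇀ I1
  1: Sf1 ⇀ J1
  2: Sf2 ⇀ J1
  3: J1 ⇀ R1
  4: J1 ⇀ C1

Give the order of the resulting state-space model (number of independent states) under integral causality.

β1 →Sf1  (Sf1 (Sf) sets flow on bond)
β2 →Sf2  (Sf2: flow source, stroke at near end)
β0 →I1  (I1: I, integral causality)
β4 →J1  (prefer integral on C1)
β3 →R1  (common-e at J1 fixed by 4)

2  (C1, I1 all integral)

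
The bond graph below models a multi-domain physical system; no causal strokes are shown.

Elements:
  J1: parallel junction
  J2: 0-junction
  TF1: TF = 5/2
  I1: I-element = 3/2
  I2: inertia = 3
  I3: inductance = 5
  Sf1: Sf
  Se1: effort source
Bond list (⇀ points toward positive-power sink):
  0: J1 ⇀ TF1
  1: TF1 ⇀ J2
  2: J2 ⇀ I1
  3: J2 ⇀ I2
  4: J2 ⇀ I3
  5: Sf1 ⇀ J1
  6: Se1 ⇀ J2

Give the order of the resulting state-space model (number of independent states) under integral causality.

3  (I1, I2, I3 all integral)

bond 5 |Sf1  (source Sf1 imposes f)
bond 6 |J2  (Se1: effort source, stroke at far end)
bond 0 |J1  (only one effort-in slot at J1)
bond 1 |TF1  (J2 effort already set via bond 6)
bond 2 |I1  (common-e at J2 fixed by 6)
bond 3 |I2  (J2 effort already set via bond 6)
bond 4 |I3  (J2 effort already set via bond 6)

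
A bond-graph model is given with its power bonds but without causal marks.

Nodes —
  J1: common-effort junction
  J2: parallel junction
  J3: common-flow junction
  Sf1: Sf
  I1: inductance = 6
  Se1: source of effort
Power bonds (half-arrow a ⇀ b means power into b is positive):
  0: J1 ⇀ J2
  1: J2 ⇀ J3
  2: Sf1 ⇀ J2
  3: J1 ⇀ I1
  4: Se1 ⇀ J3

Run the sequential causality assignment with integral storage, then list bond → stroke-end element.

β0 →J1
β1 →J2
β2 →Sf1
β3 →I1
β4 →J3

b2 →Sf1  (Sf1 (Sf) sets flow on bond)
b4 →J3  (Se1: effort source, stroke at far end)
b1 →J2  (only one flow-in slot at J3)
b0 →J1  (J2 effort already set via bond 1)
b3 →I1  (J1 effort already set via bond 0)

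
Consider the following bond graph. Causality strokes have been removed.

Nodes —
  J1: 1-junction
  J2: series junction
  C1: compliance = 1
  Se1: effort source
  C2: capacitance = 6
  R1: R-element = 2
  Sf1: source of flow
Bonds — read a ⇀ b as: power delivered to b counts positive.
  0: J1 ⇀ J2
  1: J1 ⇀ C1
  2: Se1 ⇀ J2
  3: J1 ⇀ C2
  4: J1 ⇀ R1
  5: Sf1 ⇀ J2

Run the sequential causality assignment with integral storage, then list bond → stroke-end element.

β2 |J2  (Se1 (Se) sets effort on bond)
β5 |Sf1  (Sf1 (Sf) sets flow on bond)
β0 |J2  (1-jn J2 has f-setter on 5)
β1 |J1  (J1 flow already set via bond 0)
β3 |J1  (J1: bond 0 brought flow, rest push out)
β4 |J1  (J1 flow already set via bond 0)

β0 stroke→J2
β1 stroke→J1
β2 stroke→J2
β3 stroke→J1
β4 stroke→J1
β5 stroke→Sf1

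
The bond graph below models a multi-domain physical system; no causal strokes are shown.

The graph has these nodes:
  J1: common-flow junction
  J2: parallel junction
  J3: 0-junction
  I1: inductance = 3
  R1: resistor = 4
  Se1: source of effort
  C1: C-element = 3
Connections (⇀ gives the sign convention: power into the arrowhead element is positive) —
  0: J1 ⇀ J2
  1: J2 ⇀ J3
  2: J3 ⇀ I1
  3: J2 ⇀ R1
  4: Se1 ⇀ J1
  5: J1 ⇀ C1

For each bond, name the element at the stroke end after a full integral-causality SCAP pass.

β4 →J1  (Se1 fixes effort; stroke away)
β2 →I1  (I1 outputs flow p/I1)
β1 →J3  (only one effort-in slot at J3)
β5 →J1  (prefer integral on C1)
β0 →J2  (J1: last free bond brings flow in)
β3 →R1  (0-jn J2 has e-setter on 0)

β0 |J2
β1 |J3
β2 |I1
β3 |R1
β4 |J1
β5 |J1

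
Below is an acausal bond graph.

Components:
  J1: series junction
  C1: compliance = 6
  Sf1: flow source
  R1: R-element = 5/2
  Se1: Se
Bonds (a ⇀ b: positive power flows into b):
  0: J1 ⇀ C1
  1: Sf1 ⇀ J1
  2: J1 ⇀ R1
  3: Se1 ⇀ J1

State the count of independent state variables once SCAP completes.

b1 stroke→Sf1  (Sf1 fixes flow; stroke at Sf1)
b3 stroke→J1  (Se1 (Se) sets effort on bond)
b0 stroke→J1  (J1: bond 1 brought flow, rest push out)
b2 stroke→J1  (common-f at J1 fixed by 1)

1  (C1 all integral)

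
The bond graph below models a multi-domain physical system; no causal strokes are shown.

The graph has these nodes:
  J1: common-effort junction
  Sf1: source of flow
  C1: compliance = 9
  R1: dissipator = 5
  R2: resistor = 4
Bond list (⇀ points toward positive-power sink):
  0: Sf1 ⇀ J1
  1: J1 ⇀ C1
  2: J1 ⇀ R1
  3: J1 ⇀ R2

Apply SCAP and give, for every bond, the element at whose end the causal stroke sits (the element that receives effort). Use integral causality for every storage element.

#0 |Sf1
#1 |J1
#2 |R1
#3 |R2

#0 |Sf1  (Sf1: flow source, stroke at near end)
#1 |J1  (prefer integral on C1)
#2 |R1  (0-jn J1 has e-setter on 1)
#3 |R2  (J1: bond 1 brought effort, rest push out)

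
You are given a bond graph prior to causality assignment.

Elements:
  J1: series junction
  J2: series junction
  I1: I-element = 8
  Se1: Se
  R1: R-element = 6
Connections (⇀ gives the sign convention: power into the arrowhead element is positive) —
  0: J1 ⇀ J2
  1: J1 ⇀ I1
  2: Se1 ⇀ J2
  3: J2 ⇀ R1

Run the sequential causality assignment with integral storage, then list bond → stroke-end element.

β0 stroke at J1
β1 stroke at I1
β2 stroke at J2
β3 stroke at J2

#2 |J2  (Se1 (Se) sets effort on bond)
#1 |I1  (I1 integral (f out))
#0 |J1  (1-jn J1 has f-setter on 1)
#3 |J2  (common-f at J2 fixed by 0)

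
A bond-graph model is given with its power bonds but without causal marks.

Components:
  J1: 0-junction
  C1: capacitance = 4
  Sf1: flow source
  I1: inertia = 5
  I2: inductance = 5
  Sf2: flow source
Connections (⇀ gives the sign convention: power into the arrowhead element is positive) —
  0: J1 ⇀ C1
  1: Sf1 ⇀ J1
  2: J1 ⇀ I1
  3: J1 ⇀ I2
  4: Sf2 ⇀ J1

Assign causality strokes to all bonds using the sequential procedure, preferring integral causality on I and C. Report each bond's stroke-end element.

β0 stroke at J1
β1 stroke at Sf1
β2 stroke at I1
β3 stroke at I2
β4 stroke at Sf2

β1 |Sf1  (source Sf1 imposes f)
β4 |Sf2  (Sf2 fixes flow; stroke at Sf2)
β0 |J1  (prefer integral on C1)
β2 |I1  (common-e at J1 fixed by 0)
β3 |I2  (common-e at J1 fixed by 0)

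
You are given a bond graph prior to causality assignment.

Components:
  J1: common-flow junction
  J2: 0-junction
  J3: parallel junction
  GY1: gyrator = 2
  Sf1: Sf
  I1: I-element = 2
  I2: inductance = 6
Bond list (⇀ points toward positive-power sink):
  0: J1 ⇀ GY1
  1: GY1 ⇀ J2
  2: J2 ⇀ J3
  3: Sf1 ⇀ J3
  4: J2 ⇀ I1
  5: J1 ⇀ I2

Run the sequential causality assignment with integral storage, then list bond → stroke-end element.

#3 |Sf1  (Sf1 (Sf) sets flow on bond)
#2 |J3  (J3 needs exactly one e-in)
#4 |I1  (I1: I, integral causality)
#1 |J2  (J2: last free bond brings effort in)
#0 |J1  (GY1: gyrator matches bond 1)
#5 |I2  (J1 needs exactly one f-in)

b0 stroke→J1
b1 stroke→J2
b2 stroke→J3
b3 stroke→Sf1
b4 stroke→I1
b5 stroke→I2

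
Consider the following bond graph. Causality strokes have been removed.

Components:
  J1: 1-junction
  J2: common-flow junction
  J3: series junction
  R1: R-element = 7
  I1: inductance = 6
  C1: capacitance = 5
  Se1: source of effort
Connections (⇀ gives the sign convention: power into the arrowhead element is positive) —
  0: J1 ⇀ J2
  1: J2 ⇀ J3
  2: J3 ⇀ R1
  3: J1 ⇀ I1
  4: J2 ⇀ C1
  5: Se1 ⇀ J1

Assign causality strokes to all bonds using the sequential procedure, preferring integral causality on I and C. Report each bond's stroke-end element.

#0 stroke→J1
#1 stroke→J2
#2 stroke→J3
#3 stroke→I1
#4 stroke→J2
#5 stroke→J1

b5 stroke→J1  (source Se1 imposes e)
b3 stroke→I1  (I1 outputs flow p/I1)
b0 stroke→J1  (J1: bond 3 brought flow, rest push out)
b1 stroke→J2  (J2 flow already set via bond 0)
b4 stroke→J2  (common-f at J2 fixed by 0)
b2 stroke→J3  (J3 flow already set via bond 1)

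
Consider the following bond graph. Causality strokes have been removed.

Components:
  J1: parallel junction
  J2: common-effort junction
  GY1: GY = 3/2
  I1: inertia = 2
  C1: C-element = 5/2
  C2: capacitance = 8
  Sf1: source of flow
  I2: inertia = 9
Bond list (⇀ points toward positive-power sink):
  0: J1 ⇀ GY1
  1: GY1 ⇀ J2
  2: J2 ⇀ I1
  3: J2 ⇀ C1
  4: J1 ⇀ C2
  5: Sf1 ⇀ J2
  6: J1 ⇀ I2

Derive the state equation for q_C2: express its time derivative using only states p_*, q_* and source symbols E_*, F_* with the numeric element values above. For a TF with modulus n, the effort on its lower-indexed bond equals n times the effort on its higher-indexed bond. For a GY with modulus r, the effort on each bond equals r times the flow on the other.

b5 |Sf1  (Sf1: flow source, stroke at near end)
b2 |I1  (I1 outputs flow p/I1)
b3 |J2  (C1 integral (e out))
b1 |GY1  (common-e at J2 fixed by 3)
b0 |GY1  (GY1 both-in/both-out from 1)
b4 |J1  (C2: C, integral causality)
b6 |I2  (common-e at J1 fixed by 4)

dq_C2/dt = -p_I2/9 - 4*q_C1/15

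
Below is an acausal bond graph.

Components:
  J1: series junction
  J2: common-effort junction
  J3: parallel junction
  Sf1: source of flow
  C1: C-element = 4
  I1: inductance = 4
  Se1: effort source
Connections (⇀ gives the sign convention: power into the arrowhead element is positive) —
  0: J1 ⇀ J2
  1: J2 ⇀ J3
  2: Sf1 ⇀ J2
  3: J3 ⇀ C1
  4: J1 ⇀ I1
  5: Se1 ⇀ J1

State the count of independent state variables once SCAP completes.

b2 stroke at Sf1  (source Sf1 imposes f)
b5 stroke at J1  (Se1 fixes effort; stroke away)
b3 stroke at J3  (C1: C, integral causality)
b1 stroke at J2  (J3: bond 3 brought effort, rest push out)
b0 stroke at J1  (common-e at J2 fixed by 1)
b4 stroke at I1  (J1 needs exactly one f-in)

2  (C1, I1 all integral)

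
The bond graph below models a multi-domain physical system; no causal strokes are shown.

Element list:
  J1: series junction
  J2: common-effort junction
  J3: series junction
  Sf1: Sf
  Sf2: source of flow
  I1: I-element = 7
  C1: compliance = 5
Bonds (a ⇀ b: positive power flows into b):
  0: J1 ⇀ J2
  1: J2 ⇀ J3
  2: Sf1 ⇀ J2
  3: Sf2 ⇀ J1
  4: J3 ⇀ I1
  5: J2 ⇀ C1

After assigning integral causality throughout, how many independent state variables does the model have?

β2 stroke at Sf1  (Sf1 fixes flow; stroke at Sf1)
β3 stroke at Sf2  (source Sf2 imposes f)
β0 stroke at J1  (1-jn J1 has f-setter on 3)
β4 stroke at I1  (prefer integral on I1)
β1 stroke at J3  (1-jn J3 has f-setter on 4)
β5 stroke at J2  (J2 needs exactly one e-in)

2  (C1, I1 all integral)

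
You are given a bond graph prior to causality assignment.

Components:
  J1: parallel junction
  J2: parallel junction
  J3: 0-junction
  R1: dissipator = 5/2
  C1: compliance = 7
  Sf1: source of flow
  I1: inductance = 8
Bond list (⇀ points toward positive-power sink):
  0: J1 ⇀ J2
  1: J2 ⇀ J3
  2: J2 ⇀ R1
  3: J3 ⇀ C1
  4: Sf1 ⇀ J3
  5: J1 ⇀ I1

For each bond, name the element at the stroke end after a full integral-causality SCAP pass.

b0 →J1
b1 →J2
b2 →R1
b3 →J3
b4 →Sf1
b5 →I1

bond 4 stroke→Sf1  (Sf1: flow source, stroke at near end)
bond 3 stroke→J3  (C1 integral (e out))
bond 1 stroke→J2  (common-e at J3 fixed by 3)
bond 0 stroke→J1  (J2: bond 1 brought effort, rest push out)
bond 2 stroke→R1  (J2 effort already set via bond 1)
bond 5 stroke→I1  (common-e at J1 fixed by 0)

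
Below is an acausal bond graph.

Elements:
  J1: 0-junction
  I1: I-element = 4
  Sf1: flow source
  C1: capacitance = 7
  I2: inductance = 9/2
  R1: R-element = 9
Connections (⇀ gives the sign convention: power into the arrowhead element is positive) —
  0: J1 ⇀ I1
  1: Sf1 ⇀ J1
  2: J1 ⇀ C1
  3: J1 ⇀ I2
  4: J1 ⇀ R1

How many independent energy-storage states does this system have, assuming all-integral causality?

bond 1 stroke→Sf1  (Sf1: flow source, stroke at near end)
bond 0 stroke→I1  (prefer integral on I1)
bond 2 stroke→J1  (C1 outputs effort q/C1)
bond 3 stroke→I2  (J1 effort already set via bond 2)
bond 4 stroke→R1  (J1: bond 2 brought effort, rest push out)

3  (C1, I1, I2 all integral)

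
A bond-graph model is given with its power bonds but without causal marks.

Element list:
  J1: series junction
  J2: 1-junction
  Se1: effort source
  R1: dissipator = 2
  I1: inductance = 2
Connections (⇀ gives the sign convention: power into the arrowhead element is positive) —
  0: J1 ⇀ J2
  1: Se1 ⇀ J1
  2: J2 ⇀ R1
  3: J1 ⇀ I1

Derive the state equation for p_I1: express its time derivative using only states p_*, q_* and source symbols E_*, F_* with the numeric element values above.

dp_I1/dt = E_Se1 - p_I1

bond 1 →J1  (source Se1 imposes e)
bond 3 →I1  (I1 integral (f out))
bond 0 →J1  (1-jn J1 has f-setter on 3)
bond 2 →J2  (J2: bond 0 brought flow, rest push out)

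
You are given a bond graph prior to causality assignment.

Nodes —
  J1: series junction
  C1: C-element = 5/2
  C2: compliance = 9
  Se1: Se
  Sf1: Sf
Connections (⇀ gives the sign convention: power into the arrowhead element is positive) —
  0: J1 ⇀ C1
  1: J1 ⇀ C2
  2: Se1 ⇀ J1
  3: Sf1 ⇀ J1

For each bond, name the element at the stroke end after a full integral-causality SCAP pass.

#2 stroke→J1  (Se1 fixes effort; stroke away)
#3 stroke→Sf1  (Sf1 fixes flow; stroke at Sf1)
#0 stroke→J1  (J1: bond 3 brought flow, rest push out)
#1 stroke→J1  (J1: bond 3 brought flow, rest push out)

β0 stroke at J1
β1 stroke at J1
β2 stroke at J1
β3 stroke at Sf1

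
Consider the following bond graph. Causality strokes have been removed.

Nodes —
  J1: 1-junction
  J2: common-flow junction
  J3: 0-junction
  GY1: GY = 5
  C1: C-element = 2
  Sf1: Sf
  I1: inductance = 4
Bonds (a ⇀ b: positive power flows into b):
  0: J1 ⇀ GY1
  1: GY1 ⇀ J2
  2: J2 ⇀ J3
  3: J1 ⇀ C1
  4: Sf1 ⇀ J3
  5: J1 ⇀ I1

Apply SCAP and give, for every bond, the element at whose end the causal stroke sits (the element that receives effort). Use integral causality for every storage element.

#0 |J1
#1 |J2
#2 |J3
#3 |J1
#4 |Sf1
#5 |I1

β4 stroke→Sf1  (Sf1 fixes flow; stroke at Sf1)
β2 stroke→J3  (only one effort-in slot at J3)
β1 stroke→J2  (1-jn J2 has f-setter on 2)
β0 stroke→J1  (GY1 both-in/both-out from 1)
β3 stroke→J1  (C1: C, integral causality)
β5 stroke→I1  (closing 1-jn rule on J1)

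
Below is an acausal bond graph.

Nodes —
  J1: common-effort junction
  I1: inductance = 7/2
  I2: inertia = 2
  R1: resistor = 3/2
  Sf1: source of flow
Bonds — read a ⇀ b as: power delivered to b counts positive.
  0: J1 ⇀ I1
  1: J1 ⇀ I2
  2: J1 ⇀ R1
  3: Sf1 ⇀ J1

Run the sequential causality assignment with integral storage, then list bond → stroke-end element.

β0 →I1
β1 →I2
β2 →J1
β3 →Sf1

β3 stroke→Sf1  (Sf1 fixes flow; stroke at Sf1)
β0 stroke→I1  (I1 integral (f out))
β1 stroke→I2  (I2: I, integral causality)
β2 stroke→J1  (J1: last free bond brings effort in)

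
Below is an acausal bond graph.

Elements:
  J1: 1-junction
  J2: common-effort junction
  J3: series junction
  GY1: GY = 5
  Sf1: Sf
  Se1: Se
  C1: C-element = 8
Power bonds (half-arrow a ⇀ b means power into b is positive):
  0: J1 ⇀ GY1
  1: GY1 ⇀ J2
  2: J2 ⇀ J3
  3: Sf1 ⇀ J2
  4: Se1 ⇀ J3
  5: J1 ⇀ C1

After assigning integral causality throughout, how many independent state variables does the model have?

1  (C1 all integral)

b3 stroke at Sf1  (Sf1 (Sf) sets flow on bond)
b4 stroke at J3  (source Se1 imposes e)
b2 stroke at J2  (closing 1-jn rule on J3)
b1 stroke at GY1  (J2: bond 2 brought effort, rest push out)
b0 stroke at GY1  (through GY1, causality inverts; strokes same side of GY1)
b5 stroke at J1  (common-f at J1 fixed by 0)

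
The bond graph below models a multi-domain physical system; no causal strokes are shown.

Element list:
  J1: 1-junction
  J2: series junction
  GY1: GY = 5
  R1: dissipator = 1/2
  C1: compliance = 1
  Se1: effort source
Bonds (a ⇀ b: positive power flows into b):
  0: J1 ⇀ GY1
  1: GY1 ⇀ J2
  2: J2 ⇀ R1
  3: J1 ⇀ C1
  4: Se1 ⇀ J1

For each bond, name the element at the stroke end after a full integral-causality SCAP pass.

b4 stroke→J1  (Se1: effort source, stroke at far end)
b3 stroke→J1  (prefer integral on C1)
b0 stroke→GY1  (J1 needs exactly one f-in)
b1 stroke→GY1  (GY1: gyrator matches bond 0)
b2 stroke→J2  (J2 flow already set via bond 1)

#0 →GY1
#1 →GY1
#2 →J2
#3 →J1
#4 →J1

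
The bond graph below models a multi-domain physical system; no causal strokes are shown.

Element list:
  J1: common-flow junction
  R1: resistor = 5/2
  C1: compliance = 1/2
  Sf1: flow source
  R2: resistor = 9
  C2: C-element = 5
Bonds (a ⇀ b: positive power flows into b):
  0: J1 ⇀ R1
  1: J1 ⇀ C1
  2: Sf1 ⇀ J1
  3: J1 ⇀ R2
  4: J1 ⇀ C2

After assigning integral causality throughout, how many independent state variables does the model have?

2  (C1, C2 all integral)

b2 stroke at Sf1  (Sf1 (Sf) sets flow on bond)
b0 stroke at J1  (J1: bond 2 brought flow, rest push out)
b1 stroke at J1  (J1: bond 2 brought flow, rest push out)
b3 stroke at J1  (J1: bond 2 brought flow, rest push out)
b4 stroke at J1  (common-f at J1 fixed by 2)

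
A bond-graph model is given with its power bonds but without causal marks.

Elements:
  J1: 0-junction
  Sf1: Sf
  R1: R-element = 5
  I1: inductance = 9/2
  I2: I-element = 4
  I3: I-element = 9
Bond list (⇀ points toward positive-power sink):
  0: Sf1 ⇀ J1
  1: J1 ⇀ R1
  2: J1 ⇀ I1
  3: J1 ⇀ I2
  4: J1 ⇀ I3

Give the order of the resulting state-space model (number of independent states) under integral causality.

#0 →Sf1  (source Sf1 imposes f)
#2 →I1  (I1: I, integral causality)
#3 →I2  (I2: I, integral causality)
#4 →I3  (I3 outputs flow p/I3)
#1 →J1  (closing 0-jn rule on J1)

3  (I1, I2, I3 all integral)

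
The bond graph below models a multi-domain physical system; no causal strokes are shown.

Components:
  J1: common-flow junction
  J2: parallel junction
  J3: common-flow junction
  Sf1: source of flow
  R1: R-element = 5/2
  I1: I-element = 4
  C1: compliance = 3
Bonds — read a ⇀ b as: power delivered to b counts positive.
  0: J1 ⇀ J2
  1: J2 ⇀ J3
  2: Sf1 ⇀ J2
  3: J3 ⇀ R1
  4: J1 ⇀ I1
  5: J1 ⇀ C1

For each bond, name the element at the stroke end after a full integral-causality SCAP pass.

β2 |Sf1  (source Sf1 imposes f)
β4 |I1  (I1 integral (f out))
β0 |J1  (common-f at J1 fixed by 4)
β5 |J1  (J1: bond 4 brought flow, rest push out)
β1 |J2  (only one effort-in slot at J2)
β3 |J3  (common-f at J3 fixed by 1)

bond 0 stroke at J1
bond 1 stroke at J2
bond 2 stroke at Sf1
bond 3 stroke at J3
bond 4 stroke at I1
bond 5 stroke at J1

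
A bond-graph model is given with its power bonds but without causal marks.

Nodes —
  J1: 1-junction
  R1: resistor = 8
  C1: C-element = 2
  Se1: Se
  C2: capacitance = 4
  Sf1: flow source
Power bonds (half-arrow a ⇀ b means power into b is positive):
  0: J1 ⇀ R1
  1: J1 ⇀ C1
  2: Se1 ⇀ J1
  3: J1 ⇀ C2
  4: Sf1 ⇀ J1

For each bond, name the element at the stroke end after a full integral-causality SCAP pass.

#0 →J1
#1 →J1
#2 →J1
#3 →J1
#4 →Sf1

bond 2 stroke at J1  (source Se1 imposes e)
bond 4 stroke at Sf1  (Sf1 (Sf) sets flow on bond)
bond 0 stroke at J1  (common-f at J1 fixed by 4)
bond 1 stroke at J1  (J1: bond 4 brought flow, rest push out)
bond 3 stroke at J1  (J1: bond 4 brought flow, rest push out)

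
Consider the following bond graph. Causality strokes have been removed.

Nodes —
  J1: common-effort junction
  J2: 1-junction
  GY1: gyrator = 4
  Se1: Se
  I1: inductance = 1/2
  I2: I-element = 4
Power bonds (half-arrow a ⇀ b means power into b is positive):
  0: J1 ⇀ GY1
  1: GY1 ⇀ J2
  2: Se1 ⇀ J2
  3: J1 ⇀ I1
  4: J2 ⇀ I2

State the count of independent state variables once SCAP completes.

2  (I1, I2 all integral)

β2 |J2  (Se1 fixes effort; stroke away)
β3 |I1  (I1 outputs flow p/I1)
β0 |J1  (only one effort-in slot at J1)
β1 |J2  (through GY1, causality inverts; strokes same side of GY1)
β4 |I2  (J2 needs exactly one f-in)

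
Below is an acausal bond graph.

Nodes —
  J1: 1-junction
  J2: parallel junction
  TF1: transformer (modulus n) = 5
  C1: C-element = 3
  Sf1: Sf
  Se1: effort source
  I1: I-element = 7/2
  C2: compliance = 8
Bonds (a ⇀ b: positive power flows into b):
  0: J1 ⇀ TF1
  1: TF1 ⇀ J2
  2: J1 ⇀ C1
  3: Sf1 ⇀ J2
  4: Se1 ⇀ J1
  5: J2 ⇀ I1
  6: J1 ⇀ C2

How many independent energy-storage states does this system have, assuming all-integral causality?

bond 3 stroke→Sf1  (source Sf1 imposes f)
bond 4 stroke→J1  (source Se1 imposes e)
bond 2 stroke→J1  (C1 outputs effort q/C1)
bond 5 stroke→I1  (I1 integral (f out))
bond 1 stroke→J2  (J2: last free bond brings effort in)
bond 0 stroke→TF1  (TF1 one-in-one-out from 1)
bond 6 stroke→J1  (J1 flow already set via bond 0)

3  (C1, C2, I1 all integral)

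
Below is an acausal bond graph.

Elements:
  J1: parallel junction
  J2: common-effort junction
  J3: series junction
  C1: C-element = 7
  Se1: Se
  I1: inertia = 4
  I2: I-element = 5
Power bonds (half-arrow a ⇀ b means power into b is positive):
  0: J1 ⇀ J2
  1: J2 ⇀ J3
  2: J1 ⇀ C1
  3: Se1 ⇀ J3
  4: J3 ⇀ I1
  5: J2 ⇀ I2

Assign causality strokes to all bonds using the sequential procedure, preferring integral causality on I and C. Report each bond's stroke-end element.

β3 stroke→J3  (Se1 (Se) sets effort on bond)
β2 stroke→J1  (C1: C, integral causality)
β0 stroke→J2  (J1: bond 2 brought effort, rest push out)
β1 stroke→J3  (J2: bond 0 brought effort, rest push out)
β5 stroke→I2  (0-jn J2 has e-setter on 0)
β4 stroke→I1  (only one flow-in slot at J3)

bond 0 stroke at J2
bond 1 stroke at J3
bond 2 stroke at J1
bond 3 stroke at J3
bond 4 stroke at I1
bond 5 stroke at I2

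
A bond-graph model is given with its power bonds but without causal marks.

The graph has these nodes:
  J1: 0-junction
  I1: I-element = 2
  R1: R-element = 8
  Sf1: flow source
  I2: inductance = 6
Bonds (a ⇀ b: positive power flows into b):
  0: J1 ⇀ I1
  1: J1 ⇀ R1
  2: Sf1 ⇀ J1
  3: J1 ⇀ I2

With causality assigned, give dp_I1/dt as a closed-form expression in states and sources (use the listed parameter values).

dp_I1/dt = 8*F_Sf1 - 4*p_I1 - 4*p_I2/3

β2 →Sf1  (source Sf1 imposes f)
β0 →I1  (I1 integral (f out))
β3 →I2  (I2: I, integral causality)
β1 →J1  (only one effort-in slot at J1)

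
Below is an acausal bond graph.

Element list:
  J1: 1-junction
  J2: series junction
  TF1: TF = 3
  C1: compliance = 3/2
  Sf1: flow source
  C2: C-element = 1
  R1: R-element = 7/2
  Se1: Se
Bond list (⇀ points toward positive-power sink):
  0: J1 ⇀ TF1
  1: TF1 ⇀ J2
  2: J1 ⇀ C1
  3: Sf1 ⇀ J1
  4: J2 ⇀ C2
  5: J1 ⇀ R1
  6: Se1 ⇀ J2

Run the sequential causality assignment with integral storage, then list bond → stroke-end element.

#0 |J1
#1 |TF1
#2 |J1
#3 |Sf1
#4 |J2
#5 |J1
#6 |J2

bond 3 →Sf1  (Sf1 (Sf) sets flow on bond)
bond 6 →J2  (Se1: effort source, stroke at far end)
bond 0 →J1  (J1: bond 3 brought flow, rest push out)
bond 2 →J1  (common-f at J1 fixed by 3)
bond 5 →J1  (common-f at J1 fixed by 3)
bond 1 →TF1  (TF TF1: opposite of bond 0)
bond 4 →J2  (J2 flow already set via bond 1)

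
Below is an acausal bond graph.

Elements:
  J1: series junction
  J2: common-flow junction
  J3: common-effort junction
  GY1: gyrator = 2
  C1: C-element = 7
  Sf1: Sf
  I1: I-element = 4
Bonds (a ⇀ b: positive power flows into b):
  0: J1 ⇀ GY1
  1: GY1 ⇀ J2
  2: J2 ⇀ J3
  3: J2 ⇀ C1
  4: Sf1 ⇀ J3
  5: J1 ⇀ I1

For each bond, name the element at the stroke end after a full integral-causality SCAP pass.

bond 0 stroke→J1
bond 1 stroke→J2
bond 2 stroke→J3
bond 3 stroke→J2
bond 4 stroke→Sf1
bond 5 stroke→I1

#4 stroke→Sf1  (Sf1: flow source, stroke at near end)
#2 stroke→J3  (J3 needs exactly one e-in)
#1 stroke→J2  (1-jn J2 has f-setter on 2)
#3 stroke→J2  (J2: bond 2 brought flow, rest push out)
#0 stroke→J1  (GY GY1: same side as bond 1)
#5 stroke→I1  (J1: last free bond brings flow in)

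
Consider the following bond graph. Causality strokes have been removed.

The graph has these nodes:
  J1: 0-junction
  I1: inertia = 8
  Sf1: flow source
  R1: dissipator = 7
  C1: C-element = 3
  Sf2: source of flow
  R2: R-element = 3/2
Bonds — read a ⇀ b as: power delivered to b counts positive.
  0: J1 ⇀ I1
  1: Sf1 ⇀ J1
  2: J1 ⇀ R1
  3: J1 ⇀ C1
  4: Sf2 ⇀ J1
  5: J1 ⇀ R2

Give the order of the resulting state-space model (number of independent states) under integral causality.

2  (C1, I1 all integral)

β1 →Sf1  (Sf1: flow source, stroke at near end)
β4 →Sf2  (Sf2 fixes flow; stroke at Sf2)
β0 →I1  (I1 integral (f out))
β3 →J1  (prefer integral on C1)
β2 →R1  (J1 effort already set via bond 3)
β5 →R2  (common-e at J1 fixed by 3)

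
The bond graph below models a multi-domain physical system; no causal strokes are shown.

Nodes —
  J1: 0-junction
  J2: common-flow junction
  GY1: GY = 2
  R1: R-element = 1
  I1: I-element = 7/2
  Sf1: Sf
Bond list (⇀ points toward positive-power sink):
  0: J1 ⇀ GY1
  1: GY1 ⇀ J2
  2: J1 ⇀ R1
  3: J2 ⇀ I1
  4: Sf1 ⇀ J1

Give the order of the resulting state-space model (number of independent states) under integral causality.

1  (I1 all integral)

bond 4 |Sf1  (source Sf1 imposes f)
bond 3 |I1  (I1: I, integral causality)
bond 1 |J2  (1-jn J2 has f-setter on 3)
bond 0 |J1  (through GY1, causality inverts; strokes same side of GY1)
bond 2 |R1  (common-e at J1 fixed by 0)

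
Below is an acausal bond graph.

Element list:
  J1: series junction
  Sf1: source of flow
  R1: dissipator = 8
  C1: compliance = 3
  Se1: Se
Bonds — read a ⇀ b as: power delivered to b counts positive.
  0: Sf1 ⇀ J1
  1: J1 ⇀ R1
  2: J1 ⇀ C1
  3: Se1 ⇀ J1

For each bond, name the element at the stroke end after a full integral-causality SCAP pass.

b0 stroke at Sf1  (source Sf1 imposes f)
b3 stroke at J1  (Se1: effort source, stroke at far end)
b1 stroke at J1  (common-f at J1 fixed by 0)
b2 stroke at J1  (J1: bond 0 brought flow, rest push out)

β0 stroke→Sf1
β1 stroke→J1
β2 stroke→J1
β3 stroke→J1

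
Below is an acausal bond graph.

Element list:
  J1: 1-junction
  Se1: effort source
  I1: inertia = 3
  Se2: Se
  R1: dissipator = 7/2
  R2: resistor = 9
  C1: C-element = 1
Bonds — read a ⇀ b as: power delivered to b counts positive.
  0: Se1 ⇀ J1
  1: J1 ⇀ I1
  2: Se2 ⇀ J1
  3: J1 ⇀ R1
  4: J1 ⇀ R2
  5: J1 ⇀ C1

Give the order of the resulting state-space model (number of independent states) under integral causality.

2  (C1, I1 all integral)

#0 stroke at J1  (Se1: effort source, stroke at far end)
#2 stroke at J1  (Se2: effort source, stroke at far end)
#1 stroke at I1  (prefer integral on I1)
#3 stroke at J1  (1-jn J1 has f-setter on 1)
#4 stroke at J1  (J1: bond 1 brought flow, rest push out)
#5 stroke at J1  (1-jn J1 has f-setter on 1)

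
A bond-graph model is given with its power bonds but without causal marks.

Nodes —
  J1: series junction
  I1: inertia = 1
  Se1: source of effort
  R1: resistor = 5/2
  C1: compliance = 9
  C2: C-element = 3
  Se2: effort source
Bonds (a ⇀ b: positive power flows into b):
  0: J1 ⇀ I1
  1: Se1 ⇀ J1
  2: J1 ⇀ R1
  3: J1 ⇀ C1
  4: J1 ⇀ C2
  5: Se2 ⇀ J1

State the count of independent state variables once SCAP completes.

β1 |J1  (Se1 (Se) sets effort on bond)
β5 |J1  (source Se2 imposes e)
β0 |I1  (I1 integral (f out))
β2 |J1  (J1 flow already set via bond 0)
β3 |J1  (1-jn J1 has f-setter on 0)
β4 |J1  (J1 flow already set via bond 0)

3  (C1, C2, I1 all integral)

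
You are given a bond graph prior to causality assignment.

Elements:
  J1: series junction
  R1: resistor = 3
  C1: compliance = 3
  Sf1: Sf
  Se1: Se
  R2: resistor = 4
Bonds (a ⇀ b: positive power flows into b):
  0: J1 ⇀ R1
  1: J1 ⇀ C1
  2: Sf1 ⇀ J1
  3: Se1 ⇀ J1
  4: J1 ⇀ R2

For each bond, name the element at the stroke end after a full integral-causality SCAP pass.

b0 stroke→J1
b1 stroke→J1
b2 stroke→Sf1
b3 stroke→J1
b4 stroke→J1

#2 |Sf1  (source Sf1 imposes f)
#3 |J1  (Se1 fixes effort; stroke away)
#0 |J1  (J1 flow already set via bond 2)
#1 |J1  (J1 flow already set via bond 2)
#4 |J1  (J1 flow already set via bond 2)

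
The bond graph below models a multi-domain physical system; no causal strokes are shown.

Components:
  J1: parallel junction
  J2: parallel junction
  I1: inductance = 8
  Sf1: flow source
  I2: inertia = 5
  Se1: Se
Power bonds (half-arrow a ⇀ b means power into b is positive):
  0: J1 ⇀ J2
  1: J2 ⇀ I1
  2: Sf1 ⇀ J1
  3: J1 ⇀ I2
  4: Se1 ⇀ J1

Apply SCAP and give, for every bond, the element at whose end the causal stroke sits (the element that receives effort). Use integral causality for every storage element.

#2 |Sf1  (source Sf1 imposes f)
#4 |J1  (Se1: effort source, stroke at far end)
#0 |J2  (J1 effort already set via bond 4)
#3 |I2  (0-jn J1 has e-setter on 4)
#1 |I1  (common-e at J2 fixed by 0)

bond 0 |J2
bond 1 |I1
bond 2 |Sf1
bond 3 |I2
bond 4 |J1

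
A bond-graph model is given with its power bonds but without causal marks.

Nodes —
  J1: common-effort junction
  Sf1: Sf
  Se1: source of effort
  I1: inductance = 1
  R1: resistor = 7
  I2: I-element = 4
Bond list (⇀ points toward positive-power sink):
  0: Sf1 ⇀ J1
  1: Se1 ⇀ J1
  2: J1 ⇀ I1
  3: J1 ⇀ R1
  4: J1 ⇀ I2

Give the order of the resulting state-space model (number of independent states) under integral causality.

b0 stroke→Sf1  (source Sf1 imposes f)
b1 stroke→J1  (Se1 (Se) sets effort on bond)
b2 stroke→I1  (J1: bond 1 brought effort, rest push out)
b3 stroke→R1  (common-e at J1 fixed by 1)
b4 stroke→I2  (common-e at J1 fixed by 1)

2  (I1, I2 all integral)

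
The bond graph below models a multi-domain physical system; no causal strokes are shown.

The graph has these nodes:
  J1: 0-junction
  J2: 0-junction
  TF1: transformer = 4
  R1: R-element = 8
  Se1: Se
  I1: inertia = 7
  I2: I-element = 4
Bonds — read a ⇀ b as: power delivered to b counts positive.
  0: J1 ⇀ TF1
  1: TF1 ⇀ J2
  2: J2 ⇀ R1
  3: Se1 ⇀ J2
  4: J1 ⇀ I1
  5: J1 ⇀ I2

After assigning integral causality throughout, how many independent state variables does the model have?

2  (I1, I2 all integral)

b3 stroke→J2  (Se1 (Se) sets effort on bond)
b1 stroke→TF1  (J2 effort already set via bond 3)
b2 stroke→R1  (common-e at J2 fixed by 3)
b0 stroke→J1  (TF1 one-in-one-out from 1)
b4 stroke→I1  (common-e at J1 fixed by 0)
b5 stroke→I2  (0-jn J1 has e-setter on 0)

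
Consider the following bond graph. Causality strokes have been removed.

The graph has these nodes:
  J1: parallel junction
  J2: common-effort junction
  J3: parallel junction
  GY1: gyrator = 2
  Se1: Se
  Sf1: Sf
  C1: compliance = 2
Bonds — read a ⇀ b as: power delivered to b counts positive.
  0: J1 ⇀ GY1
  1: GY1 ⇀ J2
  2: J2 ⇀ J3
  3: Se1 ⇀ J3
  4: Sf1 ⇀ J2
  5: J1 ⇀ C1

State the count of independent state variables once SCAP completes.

1  (C1 all integral)

bond 3 |J3  (Se1 (Se) sets effort on bond)
bond 4 |Sf1  (Sf1: flow source, stroke at near end)
bond 2 |J2  (J3: bond 3 brought effort, rest push out)
bond 1 |GY1  (common-e at J2 fixed by 2)
bond 0 |GY1  (GY GY1: same side as bond 1)
bond 5 |J1  (only one effort-in slot at J1)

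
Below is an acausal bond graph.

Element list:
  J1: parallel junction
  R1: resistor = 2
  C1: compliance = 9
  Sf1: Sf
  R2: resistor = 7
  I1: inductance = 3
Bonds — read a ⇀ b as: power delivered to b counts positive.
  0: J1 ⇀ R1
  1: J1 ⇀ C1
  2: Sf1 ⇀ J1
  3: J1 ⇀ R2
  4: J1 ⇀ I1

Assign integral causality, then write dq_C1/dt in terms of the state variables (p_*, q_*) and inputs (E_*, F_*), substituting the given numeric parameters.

dq_C1/dt = F_Sf1 - p_I1/3 - q_C1/14

bond 2 |Sf1  (Sf1 (Sf) sets flow on bond)
bond 1 |J1  (C1: C, integral causality)
bond 0 |R1  (J1 effort already set via bond 1)
bond 3 |R2  (J1: bond 1 brought effort, rest push out)
bond 4 |I1  (0-jn J1 has e-setter on 1)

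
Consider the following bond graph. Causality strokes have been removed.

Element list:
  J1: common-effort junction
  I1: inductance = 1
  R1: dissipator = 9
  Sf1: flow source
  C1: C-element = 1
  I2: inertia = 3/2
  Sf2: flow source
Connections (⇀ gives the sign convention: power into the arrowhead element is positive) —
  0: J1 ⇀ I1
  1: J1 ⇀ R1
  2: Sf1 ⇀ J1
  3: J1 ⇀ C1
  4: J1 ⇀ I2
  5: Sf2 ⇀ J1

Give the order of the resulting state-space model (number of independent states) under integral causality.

b2 stroke→Sf1  (Sf1 (Sf) sets flow on bond)
b5 stroke→Sf2  (Sf2 fixes flow; stroke at Sf2)
b0 stroke→I1  (prefer integral on I1)
b3 stroke→J1  (prefer integral on C1)
b1 stroke→R1  (J1: bond 3 brought effort, rest push out)
b4 stroke→I2  (J1: bond 3 brought effort, rest push out)

3  (C1, I1, I2 all integral)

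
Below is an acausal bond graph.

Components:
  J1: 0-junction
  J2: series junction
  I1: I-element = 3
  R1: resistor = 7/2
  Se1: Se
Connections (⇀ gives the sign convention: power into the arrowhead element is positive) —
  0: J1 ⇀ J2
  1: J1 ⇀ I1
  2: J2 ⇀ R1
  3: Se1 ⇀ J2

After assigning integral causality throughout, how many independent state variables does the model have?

1  (I1 all integral)

bond 3 stroke→J2  (Se1 (Se) sets effort on bond)
bond 1 stroke→I1  (prefer integral on I1)
bond 0 stroke→J1  (closing 0-jn rule on J1)
bond 2 stroke→J2  (J2 flow already set via bond 0)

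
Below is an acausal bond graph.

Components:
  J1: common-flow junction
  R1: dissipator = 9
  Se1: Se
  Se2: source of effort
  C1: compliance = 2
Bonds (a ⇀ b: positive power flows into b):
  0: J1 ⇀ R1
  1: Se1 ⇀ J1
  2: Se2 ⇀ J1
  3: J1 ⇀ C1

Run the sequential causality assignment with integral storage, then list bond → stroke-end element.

β0 |R1
β1 |J1
β2 |J1
β3 |J1

#1 |J1  (source Se1 imposes e)
#2 |J1  (Se2 fixes effort; stroke away)
#3 |J1  (C1 outputs effort q/C1)
#0 |R1  (J1 needs exactly one f-in)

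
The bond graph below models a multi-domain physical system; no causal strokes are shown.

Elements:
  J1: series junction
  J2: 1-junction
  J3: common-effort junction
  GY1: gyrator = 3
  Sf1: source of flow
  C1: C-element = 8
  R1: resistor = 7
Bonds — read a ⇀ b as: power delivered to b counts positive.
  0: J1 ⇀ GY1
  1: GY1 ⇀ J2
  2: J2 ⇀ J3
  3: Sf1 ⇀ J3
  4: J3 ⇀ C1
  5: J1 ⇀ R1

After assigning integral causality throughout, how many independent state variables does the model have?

β3 stroke→Sf1  (Sf1 fixes flow; stroke at Sf1)
β4 stroke→J3  (C1 outputs effort q/C1)
β2 stroke→J2  (0-jn J3 has e-setter on 4)
β1 stroke→GY1  (J2 needs exactly one f-in)
β0 stroke→GY1  (GY1 both-in/both-out from 1)
β5 stroke→J1  (1-jn J1 has f-setter on 0)

1  (C1 all integral)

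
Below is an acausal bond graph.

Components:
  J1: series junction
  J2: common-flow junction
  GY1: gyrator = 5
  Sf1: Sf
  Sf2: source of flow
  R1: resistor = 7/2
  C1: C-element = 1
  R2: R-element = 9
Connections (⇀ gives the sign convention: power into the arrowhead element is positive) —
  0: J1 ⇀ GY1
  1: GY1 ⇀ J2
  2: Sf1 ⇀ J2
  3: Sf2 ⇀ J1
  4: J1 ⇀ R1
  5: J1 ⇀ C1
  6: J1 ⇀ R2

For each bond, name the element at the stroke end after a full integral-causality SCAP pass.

bond 2 stroke at Sf1  (Sf1 (Sf) sets flow on bond)
bond 3 stroke at Sf2  (source Sf2 imposes f)
bond 0 stroke at J1  (J1 flow already set via bond 3)
bond 4 stroke at J1  (J1 flow already set via bond 3)
bond 5 stroke at J1  (J1 flow already set via bond 3)
bond 6 stroke at J1  (common-f at J1 fixed by 3)
bond 1 stroke at J2  (1-jn J2 has f-setter on 2)

#0 stroke→J1
#1 stroke→J2
#2 stroke→Sf1
#3 stroke→Sf2
#4 stroke→J1
#5 stroke→J1
#6 stroke→J1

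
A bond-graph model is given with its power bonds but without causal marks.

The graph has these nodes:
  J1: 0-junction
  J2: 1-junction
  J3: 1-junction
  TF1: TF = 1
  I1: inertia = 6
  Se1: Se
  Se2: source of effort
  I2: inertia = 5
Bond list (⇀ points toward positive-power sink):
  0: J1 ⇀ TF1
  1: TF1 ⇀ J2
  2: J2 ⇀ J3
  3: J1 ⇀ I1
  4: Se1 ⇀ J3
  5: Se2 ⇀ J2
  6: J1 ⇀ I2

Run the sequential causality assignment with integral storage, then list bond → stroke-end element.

β4 stroke→J3  (source Se1 imposes e)
β5 stroke→J2  (Se2 fixes effort; stroke away)
β2 stroke→J2  (only one flow-in slot at J3)
β1 stroke→TF1  (only one flow-in slot at J2)
β0 stroke→J1  (through TF1, causality passes straight; one stroke at TF1)
β3 stroke→I1  (common-e at J1 fixed by 0)
β6 stroke→I2  (J1: bond 0 brought effort, rest push out)

#0 →J1
#1 →TF1
#2 →J2
#3 →I1
#4 →J3
#5 →J2
#6 →I2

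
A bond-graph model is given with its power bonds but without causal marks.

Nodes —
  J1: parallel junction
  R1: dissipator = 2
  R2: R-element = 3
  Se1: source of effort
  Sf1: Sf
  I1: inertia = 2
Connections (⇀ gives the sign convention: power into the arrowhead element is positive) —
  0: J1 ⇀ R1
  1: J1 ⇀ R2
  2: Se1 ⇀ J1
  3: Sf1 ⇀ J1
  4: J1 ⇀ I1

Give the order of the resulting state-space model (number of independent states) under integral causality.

β2 stroke→J1  (Se1: effort source, stroke at far end)
β3 stroke→Sf1  (source Sf1 imposes f)
β0 stroke→R1  (J1: bond 2 brought effort, rest push out)
β1 stroke→R2  (J1: bond 2 brought effort, rest push out)
β4 stroke→I1  (J1 effort already set via bond 2)

1  (I1 all integral)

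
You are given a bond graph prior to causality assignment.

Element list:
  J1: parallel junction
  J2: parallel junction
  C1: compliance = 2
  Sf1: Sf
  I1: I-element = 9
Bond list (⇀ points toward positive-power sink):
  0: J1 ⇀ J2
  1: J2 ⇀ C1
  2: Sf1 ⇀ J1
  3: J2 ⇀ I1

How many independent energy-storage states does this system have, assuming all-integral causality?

β2 |Sf1  (source Sf1 imposes f)
β0 |J1  (closing 0-jn rule on J1)
β1 |J2  (C1 integral (e out))
β3 |I1  (0-jn J2 has e-setter on 1)

2  (C1, I1 all integral)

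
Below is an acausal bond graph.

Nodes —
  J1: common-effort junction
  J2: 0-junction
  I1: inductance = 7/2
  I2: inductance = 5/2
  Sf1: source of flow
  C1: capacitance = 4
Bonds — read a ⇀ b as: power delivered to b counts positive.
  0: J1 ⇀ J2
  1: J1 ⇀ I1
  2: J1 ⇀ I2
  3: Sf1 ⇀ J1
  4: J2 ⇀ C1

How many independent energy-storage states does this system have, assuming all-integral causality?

3  (C1, I1, I2 all integral)

β3 |Sf1  (source Sf1 imposes f)
β1 |I1  (I1 outputs flow p/I1)
β2 |I2  (I2 integral (f out))
β0 |J1  (J1: last free bond brings effort in)
β4 |J2  (closing 0-jn rule on J2)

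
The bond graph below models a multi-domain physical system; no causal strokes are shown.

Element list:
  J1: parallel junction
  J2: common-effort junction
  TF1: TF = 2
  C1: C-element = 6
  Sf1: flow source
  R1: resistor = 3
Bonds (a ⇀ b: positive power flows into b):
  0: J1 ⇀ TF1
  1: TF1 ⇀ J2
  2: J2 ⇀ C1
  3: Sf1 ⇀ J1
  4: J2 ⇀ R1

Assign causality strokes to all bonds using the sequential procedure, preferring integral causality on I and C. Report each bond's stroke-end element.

bond 0 →J1
bond 1 →TF1
bond 2 →J2
bond 3 →Sf1
bond 4 →R1

b3 stroke at Sf1  (source Sf1 imposes f)
b0 stroke at J1  (only one effort-in slot at J1)
b1 stroke at TF1  (TF1 one-in-one-out from 0)
b2 stroke at J2  (prefer integral on C1)
b4 stroke at R1  (0-jn J2 has e-setter on 2)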